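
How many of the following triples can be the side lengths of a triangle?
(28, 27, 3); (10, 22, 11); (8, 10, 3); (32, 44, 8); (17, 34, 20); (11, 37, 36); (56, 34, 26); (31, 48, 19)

(3,27,28): 3+27 > 28 → valid
(10,11,22): 10+11 ≤ 22 → not valid
(3,8,10): 3+8 > 10 → valid
(8,32,44): 8+32 ≤ 44 → not valid
(17,20,34): 17+20 > 34 → valid
(11,36,37): 11+36 > 37 → valid
(26,34,56): 26+34 > 56 → valid
(19,31,48): 19+31 > 48 → valid
6 of the 8 triples form a triangle.

6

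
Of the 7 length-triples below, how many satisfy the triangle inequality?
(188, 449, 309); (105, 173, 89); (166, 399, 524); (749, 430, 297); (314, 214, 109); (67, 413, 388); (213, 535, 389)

6

(188,309,449): 188+309 > 449 → valid
(89,105,173): 89+105 > 173 → valid
(166,399,524): 166+399 > 524 → valid
(297,430,749): 297+430 ≤ 749 → not valid
(109,214,314): 109+214 > 314 → valid
(67,388,413): 67+388 > 413 → valid
(213,389,535): 213+389 > 535 → valid
6 of the 7 triples form a triangle.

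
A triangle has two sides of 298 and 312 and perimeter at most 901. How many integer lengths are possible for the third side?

277

Triangle inequality: 14 < x < 610. Perimeter ≤ 901 gives x ≤ 901 − 298 − 312 = 291.
So 14 < x ≤ 291; integers 15 through 291: 277 values.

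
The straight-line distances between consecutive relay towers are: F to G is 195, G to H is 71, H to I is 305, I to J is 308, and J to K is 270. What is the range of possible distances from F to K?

The maximum is all hops collinear in one direction: 195 + 71 + 305 + 308 + 270 = 1149.
The longest hop is 308; the others sum to 841. Since 308 ≤ 841, the path can fold back on itself completely, so the minimum distance is 0.

0 ≤ FK ≤ 1149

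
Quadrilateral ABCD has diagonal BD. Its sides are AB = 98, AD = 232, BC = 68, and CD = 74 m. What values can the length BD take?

134 < BD < 142

From triangle ABD: |98 − 232| < BD < 98 + 232, i.e. 134 < BD < 330.
From triangle CBD: 6 < BD < 142.
Both must hold, so BD lies in the intersection.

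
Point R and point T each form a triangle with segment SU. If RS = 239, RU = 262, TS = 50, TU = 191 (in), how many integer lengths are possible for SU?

From triangle RSU: 23 < SU < 501.
From triangle TSU: 141 < SU < 241.
Intersection: 141 < SU < 241, so integers 142 through 240: 99 values.

99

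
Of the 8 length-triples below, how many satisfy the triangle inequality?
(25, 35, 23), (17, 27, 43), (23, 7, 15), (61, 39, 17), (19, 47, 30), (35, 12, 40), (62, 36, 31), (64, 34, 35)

(23,25,35): 23+25 > 35 → valid
(17,27,43): 17+27 > 43 → valid
(7,15,23): 7+15 ≤ 23 → not valid
(17,39,61): 17+39 ≤ 61 → not valid
(19,30,47): 19+30 > 47 → valid
(12,35,40): 12+35 > 40 → valid
(31,36,62): 31+36 > 62 → valid
(34,35,64): 34+35 > 64 → valid
6 of the 8 triples form a triangle.

6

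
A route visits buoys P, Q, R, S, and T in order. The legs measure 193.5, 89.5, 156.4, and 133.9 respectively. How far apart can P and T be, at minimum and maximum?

The maximum is all hops collinear in one direction: 193.5 + 89.5 + 156.4 + 133.9 = 573.3.
The longest hop is 193.5; the others sum to 379.8. Since 193.5 ≤ 379.8, the path can fold back on itself completely, so the minimum distance is 0.

0 ≤ PT ≤ 573.3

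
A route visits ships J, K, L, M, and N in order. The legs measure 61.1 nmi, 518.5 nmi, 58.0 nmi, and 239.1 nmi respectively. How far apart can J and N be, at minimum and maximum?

160.3 ≤ JN ≤ 876.7 nmi

The maximum is all hops collinear in one direction: 61.1 + 518.5 + 58.0 + 239.1 = 876.7.
The longest hop is 518.5; the others sum to 358.2. Folding the others back against it leaves at least 518.5 − 358.2 = 160.3.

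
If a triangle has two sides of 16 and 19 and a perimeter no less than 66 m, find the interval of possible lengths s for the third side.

Triangle inequality alone gives 3 < s < 35.
The perimeter condition gives s ≥ 66 − 16 − 19 = 31.
Intersecting the two: 31 ≤ s < 35.

31 ≤ s < 35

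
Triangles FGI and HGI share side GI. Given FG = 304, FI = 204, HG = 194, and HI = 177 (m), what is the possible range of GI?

100 < GI < 371

From triangle FGI: |304 − 204| < GI < 304 + 204, i.e. 100 < GI < 508.
From triangle HGI: 17 < GI < 371.
Both must hold, so GI lies in the intersection.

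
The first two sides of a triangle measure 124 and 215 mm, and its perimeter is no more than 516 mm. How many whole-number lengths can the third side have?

Triangle inequality: 91 < x < 339. Perimeter ≤ 516 gives x ≤ 516 − 124 − 215 = 177.
So 91 < x ≤ 177; integers 92 through 177: 86 values.

86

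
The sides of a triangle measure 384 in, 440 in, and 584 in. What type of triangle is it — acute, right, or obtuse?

Compare the square of the longest side to the sum of squares of the other two: 384² + 440² = 341056 = 584².

right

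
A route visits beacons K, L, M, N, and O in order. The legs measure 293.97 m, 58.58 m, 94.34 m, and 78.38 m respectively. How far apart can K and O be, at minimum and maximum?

The maximum is all hops collinear in one direction: 293.97 + 58.58 + 94.34 + 78.38 = 525.27.
The longest hop is 293.97; the others sum to 231.30. Folding the others back against it leaves at least 293.97 − 231.30 = 62.67.

62.67 ≤ KO ≤ 525.27 m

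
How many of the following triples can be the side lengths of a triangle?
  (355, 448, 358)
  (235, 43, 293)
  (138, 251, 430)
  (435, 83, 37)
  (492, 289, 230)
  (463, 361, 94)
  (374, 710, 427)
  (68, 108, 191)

3

(355,358,448): 355+358 > 448 → valid
(43,235,293): 43+235 ≤ 293 → not valid
(138,251,430): 138+251 ≤ 430 → not valid
(37,83,435): 37+83 ≤ 435 → not valid
(230,289,492): 230+289 > 492 → valid
(94,361,463): 94+361 ≤ 463 → not valid
(374,427,710): 374+427 > 710 → valid
(68,108,191): 68+108 ≤ 191 → not valid
3 of the 8 triples form a triangle.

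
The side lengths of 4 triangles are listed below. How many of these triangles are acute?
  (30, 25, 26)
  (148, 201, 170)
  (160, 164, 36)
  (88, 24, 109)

2

(30,25,26): 25²+26² = 1301 > 900 = 30² → acute
(148,201,170): 148²+170² = 50804 > 40401 = 201² → acute
(160,164,36): 36²+160² = 26896 = 164² → right
(88,24,109): 24²+88² = 8320 < 11881 = 109² → obtuse
2 of the 4 are acute.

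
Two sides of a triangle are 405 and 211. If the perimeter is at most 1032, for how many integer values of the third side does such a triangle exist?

222

Triangle inequality: 194 < x < 616. Perimeter ≤ 1032 gives x ≤ 1032 − 405 − 211 = 416.
So 194 < x ≤ 416; integers 195 through 416: 222 values.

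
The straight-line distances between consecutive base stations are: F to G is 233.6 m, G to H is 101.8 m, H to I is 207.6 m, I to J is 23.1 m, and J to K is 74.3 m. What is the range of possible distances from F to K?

The maximum is all hops collinear in one direction: 233.6 + 101.8 + 207.6 + 23.1 + 74.3 = 640.4.
The longest hop is 233.6; the others sum to 406.8. Since 233.6 ≤ 406.8, the path can fold back on itself completely, so the minimum distance is 0.

0 ≤ FK ≤ 640.4 m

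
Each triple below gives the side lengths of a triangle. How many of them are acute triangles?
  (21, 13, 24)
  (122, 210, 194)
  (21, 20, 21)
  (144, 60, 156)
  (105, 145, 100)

(21,13,24): 13²+21² = 610 > 576 = 24² → acute
(122,210,194): 122²+194² = 52520 > 44100 = 210² → acute
(21,20,21): 20²+21² = 841 > 441 = 21² → acute
(144,60,156): 60²+144² = 24336 = 156² → right
(105,145,100): 100²+105² = 21025 = 145² → right
3 of the 5 are acute.

3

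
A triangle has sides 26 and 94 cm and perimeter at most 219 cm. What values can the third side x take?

68 < x ≤ 99 cm

Triangle inequality alone gives 68 < x < 120.
The perimeter condition gives x ≤ 219 − 26 − 94 = 99.
Intersecting the two: 68 < x ≤ 99.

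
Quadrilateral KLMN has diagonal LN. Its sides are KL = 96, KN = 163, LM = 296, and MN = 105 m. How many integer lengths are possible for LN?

67

From triangle KLN: 67 < LN < 259.
From triangle MLN: 191 < LN < 401.
Intersection: 191 < LN < 259, so integers 192 through 258: 67 values.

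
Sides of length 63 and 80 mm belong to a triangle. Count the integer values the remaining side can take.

125

The third side lies in the open interval (17, 143).
Integers from 18 to 142 inclusive: 142 − 18 + 1 = 125.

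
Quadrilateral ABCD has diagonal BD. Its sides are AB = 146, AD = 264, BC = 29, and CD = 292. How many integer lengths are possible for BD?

57

From triangle ABD: 118 < BD < 410.
From triangle CBD: 263 < BD < 321.
Intersection: 263 < BD < 321, so integers 264 through 320: 57 values.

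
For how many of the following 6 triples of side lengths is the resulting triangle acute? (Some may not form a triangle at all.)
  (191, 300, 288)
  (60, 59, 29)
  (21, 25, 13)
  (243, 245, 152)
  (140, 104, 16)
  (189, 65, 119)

(191,300,288): 191²+288² = 119425 > 90000 = 300² → acute
(60,59,29): 29²+59² = 4322 > 3600 = 60² → acute
(21,25,13): 13²+21² = 610 < 625 = 25² → obtuse
(243,245,152): 152²+243² = 82153 > 60025 = 245² → acute
(140,104,16): 16+104 ≤ 140, not a triangle
(189,65,119): 65+119 ≤ 189, not a triangle
3 of the 6 are acute.

3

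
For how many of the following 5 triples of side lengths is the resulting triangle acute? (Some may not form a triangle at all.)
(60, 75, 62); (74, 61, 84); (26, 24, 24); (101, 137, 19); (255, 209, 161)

(60,75,62): 60²+62² = 7444 > 5625 = 75² → acute
(74,61,84): 61²+74² = 9197 > 7056 = 84² → acute
(26,24,24): 24²+24² = 1152 > 676 = 26² → acute
(101,137,19): 19+101 ≤ 137, not a triangle
(255,209,161): 161²+209² = 69602 > 65025 = 255² → acute
4 of the 5 are acute.

4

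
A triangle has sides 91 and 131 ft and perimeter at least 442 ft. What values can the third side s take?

220 ≤ s < 222

Triangle inequality alone gives 40 < s < 222.
The perimeter condition gives s ≥ 442 − 91 − 131 = 220.
Intersecting the two: 220 ≤ s < 222.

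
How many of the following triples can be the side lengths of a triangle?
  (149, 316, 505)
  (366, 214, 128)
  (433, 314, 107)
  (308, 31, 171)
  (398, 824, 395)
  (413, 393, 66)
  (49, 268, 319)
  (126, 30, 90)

1

(149,316,505): 149+316 ≤ 505 → not valid
(128,214,366): 128+214 ≤ 366 → not valid
(107,314,433): 107+314 ≤ 433 → not valid
(31,171,308): 31+171 ≤ 308 → not valid
(395,398,824): 395+398 ≤ 824 → not valid
(66,393,413): 66+393 > 413 → valid
(49,268,319): 49+268 ≤ 319 → not valid
(30,90,126): 30+90 ≤ 126 → not valid
1 of the 8 triples forms a triangle.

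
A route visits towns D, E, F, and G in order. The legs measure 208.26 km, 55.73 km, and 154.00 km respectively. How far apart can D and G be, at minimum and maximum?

0 ≤ DG ≤ 417.99 km

The maximum is all hops collinear in one direction: 208.26 + 55.73 + 154.00 = 417.99.
The longest hop is 208.26; the others sum to 209.73. Since 208.26 ≤ 209.73, the path can fold back on itself completely, so the minimum distance is 0.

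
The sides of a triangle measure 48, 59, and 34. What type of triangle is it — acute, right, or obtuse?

obtuse

Compare the square of the longest side to the sum of squares of the other two: 34² + 48² = 3460 < 3481 = 59².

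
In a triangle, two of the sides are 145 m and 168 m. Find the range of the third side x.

23 < x < 313

By the triangle inequality, x must be less than 145 + 168 = 313 and greater than |145 − 168| = 23.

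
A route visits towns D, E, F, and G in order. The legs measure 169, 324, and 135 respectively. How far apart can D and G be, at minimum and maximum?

20 ≤ DG ≤ 628

The maximum is all hops collinear in one direction: 169 + 324 + 135 = 628.
The longest hop is 324; the others sum to 304. Folding the others back against it leaves at least 324 − 304 = 20.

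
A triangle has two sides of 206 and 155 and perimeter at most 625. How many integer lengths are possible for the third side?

Triangle inequality: 51 < x < 361. Perimeter ≤ 625 gives x ≤ 625 − 206 − 155 = 264.
So 51 < x ≤ 264; integers 52 through 264: 213 values.

213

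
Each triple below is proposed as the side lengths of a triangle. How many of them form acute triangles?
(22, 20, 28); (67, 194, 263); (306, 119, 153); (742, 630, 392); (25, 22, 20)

(22,20,28): 20²+22² = 884 > 784 = 28² → acute
(67,194,263): 67+194 ≤ 263, not a triangle
(306,119,153): 119+153 ≤ 306, not a triangle
(742,630,392): 392²+630² = 550564 = 742² → right
(25,22,20): 20²+22² = 884 > 625 = 25² → acute
2 of the 5 are acute.

2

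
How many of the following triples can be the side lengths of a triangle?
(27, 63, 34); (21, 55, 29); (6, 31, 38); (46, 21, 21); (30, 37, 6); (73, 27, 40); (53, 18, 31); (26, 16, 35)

1

(27,34,63): 27+34 ≤ 63 → not valid
(21,29,55): 21+29 ≤ 55 → not valid
(6,31,38): 6+31 ≤ 38 → not valid
(21,21,46): 21+21 ≤ 46 → not valid
(6,30,37): 6+30 ≤ 37 → not valid
(27,40,73): 27+40 ≤ 73 → not valid
(18,31,53): 18+31 ≤ 53 → not valid
(16,26,35): 16+26 > 35 → valid
1 of the 8 triples forms a triangle.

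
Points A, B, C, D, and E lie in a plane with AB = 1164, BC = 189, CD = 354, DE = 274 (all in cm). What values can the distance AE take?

347 ≤ AE ≤ 1981 cm

The maximum is all hops collinear in one direction: 1164 + 189 + 354 + 274 = 1981.
The longest hop is 1164; the others sum to 817. Folding the others back against it leaves at least 1164 − 817 = 347.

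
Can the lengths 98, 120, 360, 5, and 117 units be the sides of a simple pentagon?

No

For a pentagon, each side must be shorter than the sum of the others.
Here the longest side is 360, but the remaining 4 sides sum to only 340.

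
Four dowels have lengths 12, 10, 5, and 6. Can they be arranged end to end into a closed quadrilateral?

Yes

A quadrilateral exists iff every side is shorter than the sum of the others — equivalently, the longest side is less than the sum of the rest.
Longest side 12 < 21 (sum of the remaining 3), so yes.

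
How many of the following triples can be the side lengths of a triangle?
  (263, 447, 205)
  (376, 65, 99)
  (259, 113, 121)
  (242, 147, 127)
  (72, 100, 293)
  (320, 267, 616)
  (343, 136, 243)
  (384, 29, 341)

3

(205,263,447): 205+263 > 447 → valid
(65,99,376): 65+99 ≤ 376 → not valid
(113,121,259): 113+121 ≤ 259 → not valid
(127,147,242): 127+147 > 242 → valid
(72,100,293): 72+100 ≤ 293 → not valid
(267,320,616): 267+320 ≤ 616 → not valid
(136,243,343): 136+243 > 343 → valid
(29,341,384): 29+341 ≤ 384 → not valid
3 of the 8 triples form a triangle.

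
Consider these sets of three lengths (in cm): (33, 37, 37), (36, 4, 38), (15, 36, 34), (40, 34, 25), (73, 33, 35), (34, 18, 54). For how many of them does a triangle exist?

(33,37,37): 33+37 > 37 → valid
(4,36,38): 4+36 > 38 → valid
(15,34,36): 15+34 > 36 → valid
(25,34,40): 25+34 > 40 → valid
(33,35,73): 33+35 ≤ 73 → not valid
(18,34,54): 18+34 ≤ 54 → not valid
4 of the 6 triples form a triangle.

4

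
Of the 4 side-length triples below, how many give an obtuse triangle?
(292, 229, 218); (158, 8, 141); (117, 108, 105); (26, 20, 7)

1

(292,229,218): 218²+229² = 99965 > 85264 = 292² → acute
(158,8,141): 8+141 ≤ 158, not a triangle
(117,108,105): 105²+108² = 22689 > 13689 = 117² → acute
(26,20,7): 7²+20² = 449 < 676 = 26² → obtuse
1 of the 4 is obtuse.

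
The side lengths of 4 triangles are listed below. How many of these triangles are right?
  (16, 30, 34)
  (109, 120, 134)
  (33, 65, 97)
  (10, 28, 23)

1

(16,30,34): 16²+30² = 1156 = 34² → right
(109,120,134): 109²+120² = 26281 > 17956 = 134² → acute
(33,65,97): 33²+65² = 5314 < 9409 = 97² → obtuse
(10,28,23): 10²+23² = 629 < 784 = 28² → obtuse
1 of the 4 is right.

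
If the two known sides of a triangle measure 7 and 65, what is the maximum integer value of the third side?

71

The third side must be strictly less than 7 + 65 = 72.
The largest integer below 72 is 71.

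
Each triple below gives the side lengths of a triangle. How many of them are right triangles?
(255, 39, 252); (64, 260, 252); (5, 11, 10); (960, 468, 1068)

(255,39,252): 39²+252² = 65025 = 255² → right
(64,260,252): 64²+252² = 67600 = 260² → right
(5,11,10): 5²+10² = 125 > 121 = 11² → acute
(960,468,1068): 468²+960² = 1140624 = 1068² → right
3 of the 4 are right.

3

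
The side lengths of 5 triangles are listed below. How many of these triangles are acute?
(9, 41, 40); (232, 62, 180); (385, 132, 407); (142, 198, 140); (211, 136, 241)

2

(9,41,40): 9²+40² = 1681 = 41² → right
(232,62,180): 62²+180² = 36244 < 53824 = 232² → obtuse
(385,132,407): 132²+385² = 165649 = 407² → right
(142,198,140): 140²+142² = 39764 > 39204 = 198² → acute
(211,136,241): 136²+211² = 63017 > 58081 = 241² → acute
2 of the 5 are acute.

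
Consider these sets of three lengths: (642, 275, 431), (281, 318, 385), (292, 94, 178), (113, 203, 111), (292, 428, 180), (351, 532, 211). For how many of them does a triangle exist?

(275,431,642): 275+431 > 642 → valid
(281,318,385): 281+318 > 385 → valid
(94,178,292): 94+178 ≤ 292 → not valid
(111,113,203): 111+113 > 203 → valid
(180,292,428): 180+292 > 428 → valid
(211,351,532): 211+351 > 532 → valid
5 of the 6 triples form a triangle.

5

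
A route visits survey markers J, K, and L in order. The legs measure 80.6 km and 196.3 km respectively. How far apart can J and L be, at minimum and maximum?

115.7 ≤ JL ≤ 276.9 km

By the triangle inequality, |80.6 − 196.3| ≤ JL ≤ 80.6 + 196.3.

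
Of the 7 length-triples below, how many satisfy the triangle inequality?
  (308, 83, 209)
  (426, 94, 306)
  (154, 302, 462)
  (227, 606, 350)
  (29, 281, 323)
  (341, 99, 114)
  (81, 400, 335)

(83,209,308): 83+209 ≤ 308 → not valid
(94,306,426): 94+306 ≤ 426 → not valid
(154,302,462): 154+302 ≤ 462 → not valid
(227,350,606): 227+350 ≤ 606 → not valid
(29,281,323): 29+281 ≤ 323 → not valid
(99,114,341): 99+114 ≤ 341 → not valid
(81,335,400): 81+335 > 400 → valid
1 of the 7 triples forms a triangle.

1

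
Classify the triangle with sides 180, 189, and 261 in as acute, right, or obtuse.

right

Compare the square of the longest side to the sum of squares of the other two: 180² + 189² = 68121 = 261².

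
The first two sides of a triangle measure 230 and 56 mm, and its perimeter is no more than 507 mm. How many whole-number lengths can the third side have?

47

Triangle inequality: 174 < x < 286. Perimeter ≤ 507 gives x ≤ 507 − 230 − 56 = 221.
So 174 < x ≤ 221; integers 175 through 221: 47 values.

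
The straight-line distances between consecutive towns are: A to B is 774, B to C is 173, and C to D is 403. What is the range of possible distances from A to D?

198 ≤ AD ≤ 1350

The maximum is all hops collinear in one direction: 774 + 173 + 403 = 1350.
The longest hop is 774; the others sum to 576. Folding the others back against it leaves at least 774 − 576 = 198.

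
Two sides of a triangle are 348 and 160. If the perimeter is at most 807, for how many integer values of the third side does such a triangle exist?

111

Triangle inequality: 188 < x < 508. Perimeter ≤ 807 gives x ≤ 807 − 348 − 160 = 299.
So 188 < x ≤ 299; integers 189 through 299: 111 values.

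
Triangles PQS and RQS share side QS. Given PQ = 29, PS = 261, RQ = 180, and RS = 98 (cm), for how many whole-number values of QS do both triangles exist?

45

From triangle PQS: 232 < QS < 290.
From triangle RQS: 82 < QS < 278.
Intersection: 232 < QS < 278, so integers 233 through 277: 45 values.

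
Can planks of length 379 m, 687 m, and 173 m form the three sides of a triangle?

No

The longest side is 687, but the other two sum to only 552.
552 < 687, so the triangle inequality fails.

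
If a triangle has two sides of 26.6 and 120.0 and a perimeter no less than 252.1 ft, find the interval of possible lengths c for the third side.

105.5 ≤ c < 146.6

Triangle inequality alone gives 93.4 < c < 146.6.
The perimeter condition gives c ≥ 252.1 − 26.6 − 120.0 = 105.5.
Intersecting the two: 105.5 ≤ c < 146.6.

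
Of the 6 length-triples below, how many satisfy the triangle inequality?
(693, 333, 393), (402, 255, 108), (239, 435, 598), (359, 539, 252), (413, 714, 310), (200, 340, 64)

(333,393,693): 333+393 > 693 → valid
(108,255,402): 108+255 ≤ 402 → not valid
(239,435,598): 239+435 > 598 → valid
(252,359,539): 252+359 > 539 → valid
(310,413,714): 310+413 > 714 → valid
(64,200,340): 64+200 ≤ 340 → not valid
4 of the 6 triples form a triangle.

4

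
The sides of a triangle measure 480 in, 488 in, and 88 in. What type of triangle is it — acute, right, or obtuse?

Compare the square of the longest side to the sum of squares of the other two: 88² + 480² = 238144 = 488².

right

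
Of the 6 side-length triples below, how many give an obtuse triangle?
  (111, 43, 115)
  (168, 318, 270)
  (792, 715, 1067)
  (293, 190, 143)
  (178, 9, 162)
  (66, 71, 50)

(111,43,115): 43²+111² = 14170 > 13225 = 115² → acute
(168,318,270): 168²+270² = 101124 = 318² → right
(792,715,1067): 715²+792² = 1138489 = 1067² → right
(293,190,143): 143²+190² = 56549 < 85849 = 293² → obtuse
(178,9,162): 9+162 ≤ 178, not a triangle
(66,71,50): 50²+66² = 6856 > 5041 = 71² → acute
1 of the 6 is obtuse.

1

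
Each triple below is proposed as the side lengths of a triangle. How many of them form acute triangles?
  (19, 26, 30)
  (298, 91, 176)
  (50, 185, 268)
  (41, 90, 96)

(19,26,30): 19²+26² = 1037 > 900 = 30² → acute
(298,91,176): 91+176 ≤ 298, not a triangle
(50,185,268): 50+185 ≤ 268, not a triangle
(41,90,96): 41²+90² = 9781 > 9216 = 96² → acute
2 of the 4 are acute.

2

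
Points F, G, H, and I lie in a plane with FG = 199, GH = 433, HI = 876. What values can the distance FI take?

244 ≤ FI ≤ 1508

The maximum is all hops collinear in one direction: 199 + 433 + 876 = 1508.
The longest hop is 876; the others sum to 632. Folding the others back against it leaves at least 876 − 632 = 244.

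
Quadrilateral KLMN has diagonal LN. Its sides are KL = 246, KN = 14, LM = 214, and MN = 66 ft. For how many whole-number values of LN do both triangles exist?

From triangle KLN: 232 < LN < 260.
From triangle MLN: 148 < LN < 280.
Intersection: 232 < LN < 260, so integers 233 through 259: 27 values.

27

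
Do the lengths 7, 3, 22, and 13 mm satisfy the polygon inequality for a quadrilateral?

A quadrilateral exists iff every side is shorter than the sum of the others — equivalently, the longest side is less than the sum of the rest.
Longest side 22 < 23 (sum of the remaining 3), so yes.

Yes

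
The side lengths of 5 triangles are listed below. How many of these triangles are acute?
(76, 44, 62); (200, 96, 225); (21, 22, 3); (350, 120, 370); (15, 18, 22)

2

(76,44,62): 44²+62² = 5780 > 5776 = 76² → acute
(200,96,225): 96²+200² = 49216 < 50625 = 225² → obtuse
(21,22,3): 3²+21² = 450 < 484 = 22² → obtuse
(350,120,370): 120²+350² = 136900 = 370² → right
(15,18,22): 15²+18² = 549 > 484 = 22² → acute
2 of the 5 are acute.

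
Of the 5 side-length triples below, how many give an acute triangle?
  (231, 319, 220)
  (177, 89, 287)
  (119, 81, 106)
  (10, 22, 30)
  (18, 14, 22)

2

(231,319,220): 220²+231² = 101761 = 319² → right
(177,89,287): 89+177 ≤ 287, not a triangle
(119,81,106): 81²+106² = 17797 > 14161 = 119² → acute
(10,22,30): 10²+22² = 584 < 900 = 30² → obtuse
(18,14,22): 14²+18² = 520 > 484 = 22² → acute
2 of the 5 are acute.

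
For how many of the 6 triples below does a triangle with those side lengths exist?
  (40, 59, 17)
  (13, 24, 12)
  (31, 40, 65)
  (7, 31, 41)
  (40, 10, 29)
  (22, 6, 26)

(17,40,59): 17+40 ≤ 59 → not valid
(12,13,24): 12+13 > 24 → valid
(31,40,65): 31+40 > 65 → valid
(7,31,41): 7+31 ≤ 41 → not valid
(10,29,40): 10+29 ≤ 40 → not valid
(6,22,26): 6+22 > 26 → valid
3 of the 6 triples form a triangle.

3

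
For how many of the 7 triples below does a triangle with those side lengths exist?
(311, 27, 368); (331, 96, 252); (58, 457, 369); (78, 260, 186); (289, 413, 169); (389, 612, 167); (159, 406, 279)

4

(27,311,368): 27+311 ≤ 368 → not valid
(96,252,331): 96+252 > 331 → valid
(58,369,457): 58+369 ≤ 457 → not valid
(78,186,260): 78+186 > 260 → valid
(169,289,413): 169+289 > 413 → valid
(167,389,612): 167+389 ≤ 612 → not valid
(159,279,406): 159+279 > 406 → valid
4 of the 7 triples form a triangle.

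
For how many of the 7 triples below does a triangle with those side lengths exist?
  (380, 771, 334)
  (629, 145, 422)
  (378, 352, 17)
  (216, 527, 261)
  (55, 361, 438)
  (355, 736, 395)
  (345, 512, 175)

(334,380,771): 334+380 ≤ 771 → not valid
(145,422,629): 145+422 ≤ 629 → not valid
(17,352,378): 17+352 ≤ 378 → not valid
(216,261,527): 216+261 ≤ 527 → not valid
(55,361,438): 55+361 ≤ 438 → not valid
(355,395,736): 355+395 > 736 → valid
(175,345,512): 175+345 > 512 → valid
2 of the 7 triples form a triangle.

2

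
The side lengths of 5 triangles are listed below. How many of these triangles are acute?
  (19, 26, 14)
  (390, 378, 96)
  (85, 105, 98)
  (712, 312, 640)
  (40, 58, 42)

(19,26,14): 14²+19² = 557 < 676 = 26² → obtuse
(390,378,96): 96²+378² = 152100 = 390² → right
(85,105,98): 85²+98² = 16829 > 11025 = 105² → acute
(712,312,640): 312²+640² = 506944 = 712² → right
(40,58,42): 40²+42² = 3364 = 58² → right
1 of the 5 is acute.

1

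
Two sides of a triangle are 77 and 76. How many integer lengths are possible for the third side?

151

The third side lies in the open interval (1, 153).
Integers from 2 to 152 inclusive: 152 − 2 + 1 = 151.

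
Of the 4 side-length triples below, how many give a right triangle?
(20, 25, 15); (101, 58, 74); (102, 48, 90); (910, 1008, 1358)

(20,25,15): 15²+20² = 625 = 25² → right
(101,58,74): 58²+74² = 8840 < 10201 = 101² → obtuse
(102,48,90): 48²+90² = 10404 = 102² → right
(910,1008,1358): 910²+1008² = 1844164 = 1358² → right
3 of the 4 are right.

3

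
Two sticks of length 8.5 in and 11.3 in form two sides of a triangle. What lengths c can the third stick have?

By the triangle inequality, c must be less than 8.5 + 11.3 = 19.8 and greater than |8.5 − 11.3| = 2.8.

2.8 < c < 19.8 (in)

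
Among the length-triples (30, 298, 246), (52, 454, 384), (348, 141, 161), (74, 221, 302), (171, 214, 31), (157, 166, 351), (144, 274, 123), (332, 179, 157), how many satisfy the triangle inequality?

(30,246,298): 30+246 ≤ 298 → not valid
(52,384,454): 52+384 ≤ 454 → not valid
(141,161,348): 141+161 ≤ 348 → not valid
(74,221,302): 74+221 ≤ 302 → not valid
(31,171,214): 31+171 ≤ 214 → not valid
(157,166,351): 157+166 ≤ 351 → not valid
(123,144,274): 123+144 ≤ 274 → not valid
(157,179,332): 157+179 > 332 → valid
1 of the 8 triples forms a triangle.

1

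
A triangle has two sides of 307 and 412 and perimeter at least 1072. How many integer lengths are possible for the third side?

Triangle inequality: 105 < x < 719. Perimeter ≥ 1072 gives x ≥ 1072 − 307 − 412 = 353.
So 353 ≤ x < 719; integers 353 through 718: 366 values.

366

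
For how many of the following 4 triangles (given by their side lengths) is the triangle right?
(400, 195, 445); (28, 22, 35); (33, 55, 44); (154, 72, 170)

(400,195,445): 195²+400² = 198025 = 445² → right
(28,22,35): 22²+28² = 1268 > 1225 = 35² → acute
(33,55,44): 33²+44² = 3025 = 55² → right
(154,72,170): 72²+154² = 28900 = 170² → right
3 of the 4 are right.

3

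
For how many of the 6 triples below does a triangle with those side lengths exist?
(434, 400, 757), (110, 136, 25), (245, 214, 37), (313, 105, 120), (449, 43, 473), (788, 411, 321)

(400,434,757): 400+434 > 757 → valid
(25,110,136): 25+110 ≤ 136 → not valid
(37,214,245): 37+214 > 245 → valid
(105,120,313): 105+120 ≤ 313 → not valid
(43,449,473): 43+449 > 473 → valid
(321,411,788): 321+411 ≤ 788 → not valid
3 of the 6 triples form a triangle.

3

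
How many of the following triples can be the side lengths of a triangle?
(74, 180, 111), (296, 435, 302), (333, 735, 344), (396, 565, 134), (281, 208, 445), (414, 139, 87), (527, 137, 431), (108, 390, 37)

(74,111,180): 74+111 > 180 → valid
(296,302,435): 296+302 > 435 → valid
(333,344,735): 333+344 ≤ 735 → not valid
(134,396,565): 134+396 ≤ 565 → not valid
(208,281,445): 208+281 > 445 → valid
(87,139,414): 87+139 ≤ 414 → not valid
(137,431,527): 137+431 > 527 → valid
(37,108,390): 37+108 ≤ 390 → not valid
4 of the 8 triples form a triangle.

4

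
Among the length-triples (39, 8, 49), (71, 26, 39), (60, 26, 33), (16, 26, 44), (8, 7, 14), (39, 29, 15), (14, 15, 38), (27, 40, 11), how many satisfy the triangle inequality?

2

(8,39,49): 8+39 ≤ 49 → not valid
(26,39,71): 26+39 ≤ 71 → not valid
(26,33,60): 26+33 ≤ 60 → not valid
(16,26,44): 16+26 ≤ 44 → not valid
(7,8,14): 7+8 > 14 → valid
(15,29,39): 15+29 > 39 → valid
(14,15,38): 14+15 ≤ 38 → not valid
(11,27,40): 11+27 ≤ 40 → not valid
2 of the 8 triples form a triangle.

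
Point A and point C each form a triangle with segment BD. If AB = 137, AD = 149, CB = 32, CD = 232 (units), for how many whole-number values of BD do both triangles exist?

63

From triangle ABD: 12 < BD < 286.
From triangle CBD: 200 < BD < 264.
Intersection: 200 < BD < 264, so integers 201 through 263: 63 values.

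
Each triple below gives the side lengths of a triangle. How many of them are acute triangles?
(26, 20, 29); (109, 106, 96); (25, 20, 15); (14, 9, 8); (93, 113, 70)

(26,20,29): 20²+26² = 1076 > 841 = 29² → acute
(109,106,96): 96²+106² = 20452 > 11881 = 109² → acute
(25,20,15): 15²+20² = 625 = 25² → right
(14,9,8): 8²+9² = 145 < 196 = 14² → obtuse
(93,113,70): 70²+93² = 13549 > 12769 = 113² → acute
3 of the 5 are acute.

3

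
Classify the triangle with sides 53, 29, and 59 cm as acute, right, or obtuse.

acute

Compare the square of the longest side to the sum of squares of the other two: 29² + 53² = 3650 > 3481 = 59².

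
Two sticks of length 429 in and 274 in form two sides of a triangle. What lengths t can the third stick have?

155 < t < 703

By the triangle inequality, t must be less than 429 + 274 = 703 and greater than |429 − 274| = 155.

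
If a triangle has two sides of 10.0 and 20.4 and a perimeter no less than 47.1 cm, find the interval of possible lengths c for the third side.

16.7 ≤ c < 30.4 cm

Triangle inequality alone gives 10.4 < c < 30.4.
The perimeter condition gives c ≥ 47.1 − 10.0 − 20.4 = 16.7.
Intersecting the two: 16.7 ≤ c < 30.4.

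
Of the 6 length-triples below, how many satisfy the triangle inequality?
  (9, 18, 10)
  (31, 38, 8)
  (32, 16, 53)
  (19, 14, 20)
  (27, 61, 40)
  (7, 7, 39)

4

(9,10,18): 9+10 > 18 → valid
(8,31,38): 8+31 > 38 → valid
(16,32,53): 16+32 ≤ 53 → not valid
(14,19,20): 14+19 > 20 → valid
(27,40,61): 27+40 > 61 → valid
(7,7,39): 7+7 ≤ 39 → not valid
4 of the 6 triples form a triangle.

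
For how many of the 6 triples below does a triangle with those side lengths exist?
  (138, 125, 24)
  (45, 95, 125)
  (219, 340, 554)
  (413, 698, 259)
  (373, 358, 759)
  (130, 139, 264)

4

(24,125,138): 24+125 > 138 → valid
(45,95,125): 45+95 > 125 → valid
(219,340,554): 219+340 > 554 → valid
(259,413,698): 259+413 ≤ 698 → not valid
(358,373,759): 358+373 ≤ 759 → not valid
(130,139,264): 130+139 > 264 → valid
4 of the 6 triples form a triangle.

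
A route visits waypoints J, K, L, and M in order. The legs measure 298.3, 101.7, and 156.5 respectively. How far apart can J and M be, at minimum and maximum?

The maximum is all hops collinear in one direction: 298.3 + 101.7 + 156.5 = 556.5.
The longest hop is 298.3; the others sum to 258.2. Folding the others back against it leaves at least 298.3 − 258.2 = 40.1.

40.1 ≤ JM ≤ 556.5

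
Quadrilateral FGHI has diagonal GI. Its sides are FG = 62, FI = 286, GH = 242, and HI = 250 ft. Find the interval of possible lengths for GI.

From triangle FGI: |62 − 286| < GI < 62 + 286, i.e. 224 < GI < 348.
From triangle HGI: 8 < GI < 492.
Both must hold, so GI lies in the intersection.

224 < GI < 348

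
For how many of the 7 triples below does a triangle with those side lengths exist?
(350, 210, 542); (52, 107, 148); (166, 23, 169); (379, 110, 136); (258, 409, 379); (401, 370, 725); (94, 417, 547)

5

(210,350,542): 210+350 > 542 → valid
(52,107,148): 52+107 > 148 → valid
(23,166,169): 23+166 > 169 → valid
(110,136,379): 110+136 ≤ 379 → not valid
(258,379,409): 258+379 > 409 → valid
(370,401,725): 370+401 > 725 → valid
(94,417,547): 94+417 ≤ 547 → not valid
5 of the 7 triples form a triangle.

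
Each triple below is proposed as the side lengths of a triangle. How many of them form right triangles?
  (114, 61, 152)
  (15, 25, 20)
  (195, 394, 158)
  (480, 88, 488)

(114,61,152): 61²+114² = 16717 < 23104 = 152² → obtuse
(15,25,20): 15²+20² = 625 = 25² → right
(195,394,158): 158+195 ≤ 394, not a triangle
(480,88,488): 88²+480² = 238144 = 488² → right
2 of the 4 are right.

2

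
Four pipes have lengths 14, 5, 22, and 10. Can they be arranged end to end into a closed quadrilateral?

A quadrilateral exists iff every side is shorter than the sum of the others — equivalently, the longest side is less than the sum of the rest.
Longest side 22 < 29 (sum of the remaining 3), so yes.

Yes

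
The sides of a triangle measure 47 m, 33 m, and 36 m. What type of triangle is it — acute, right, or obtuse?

Compare the square of the longest side to the sum of squares of the other two: 33² + 36² = 2385 > 2209 = 47².

acute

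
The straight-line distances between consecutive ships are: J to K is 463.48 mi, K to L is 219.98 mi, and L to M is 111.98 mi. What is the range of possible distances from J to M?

131.52 ≤ JM ≤ 795.44 mi

The maximum is all hops collinear in one direction: 463.48 + 219.98 + 111.98 = 795.44.
The longest hop is 463.48; the others sum to 331.96. Folding the others back against it leaves at least 463.48 − 331.96 = 131.52.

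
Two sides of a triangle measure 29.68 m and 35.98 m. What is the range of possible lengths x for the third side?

6.30 < x < 65.66 (m)

By the triangle inequality, x must be less than 29.68 + 35.98 = 65.66 and greater than |29.68 − 35.98| = 6.30.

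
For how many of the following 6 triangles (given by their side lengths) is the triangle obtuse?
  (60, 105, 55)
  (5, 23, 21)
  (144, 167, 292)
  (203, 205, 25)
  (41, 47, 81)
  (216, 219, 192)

5

(60,105,55): 55²+60² = 6625 < 11025 = 105² → obtuse
(5,23,21): 5²+21² = 466 < 529 = 23² → obtuse
(144,167,292): 144²+167² = 48625 < 85264 = 292² → obtuse
(203,205,25): 25²+203² = 41834 < 42025 = 205² → obtuse
(41,47,81): 41²+47² = 3890 < 6561 = 81² → obtuse
(216,219,192): 192²+216² = 83520 > 47961 = 219² → acute
5 of the 6 are obtuse.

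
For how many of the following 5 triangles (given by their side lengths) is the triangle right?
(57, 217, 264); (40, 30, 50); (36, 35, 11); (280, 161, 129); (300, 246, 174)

(57,217,264): 57²+217² = 50338 < 69696 = 264² → obtuse
(40,30,50): 30²+40² = 2500 = 50² → right
(36,35,11): 11²+35² = 1346 > 1296 = 36² → acute
(280,161,129): 129²+161² = 42562 < 78400 = 280² → obtuse
(300,246,174): 174²+246² = 90792 > 90000 = 300² → acute
1 of the 5 is right.

1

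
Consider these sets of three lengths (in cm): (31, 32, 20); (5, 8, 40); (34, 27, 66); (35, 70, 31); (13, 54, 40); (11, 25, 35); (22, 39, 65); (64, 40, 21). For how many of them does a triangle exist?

(20,31,32): 20+31 > 32 → valid
(5,8,40): 5+8 ≤ 40 → not valid
(27,34,66): 27+34 ≤ 66 → not valid
(31,35,70): 31+35 ≤ 70 → not valid
(13,40,54): 13+40 ≤ 54 → not valid
(11,25,35): 11+25 > 35 → valid
(22,39,65): 22+39 ≤ 65 → not valid
(21,40,64): 21+40 ≤ 64 → not valid
2 of the 8 triples form a triangle.

2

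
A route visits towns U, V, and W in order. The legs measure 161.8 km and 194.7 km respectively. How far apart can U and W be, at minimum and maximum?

By the triangle inequality, |161.8 − 194.7| ≤ UW ≤ 161.8 + 194.7.

32.9 ≤ UW ≤ 356.5 km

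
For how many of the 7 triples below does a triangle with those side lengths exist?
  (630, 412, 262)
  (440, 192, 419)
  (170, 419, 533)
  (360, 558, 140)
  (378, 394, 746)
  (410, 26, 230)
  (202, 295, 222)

(262,412,630): 262+412 > 630 → valid
(192,419,440): 192+419 > 440 → valid
(170,419,533): 170+419 > 533 → valid
(140,360,558): 140+360 ≤ 558 → not valid
(378,394,746): 378+394 > 746 → valid
(26,230,410): 26+230 ≤ 410 → not valid
(202,222,295): 202+222 > 295 → valid
5 of the 7 triples form a triangle.

5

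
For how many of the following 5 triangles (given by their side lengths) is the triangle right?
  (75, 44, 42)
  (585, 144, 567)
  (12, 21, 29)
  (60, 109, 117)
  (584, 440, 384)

2

(75,44,42): 42²+44² = 3700 < 5625 = 75² → obtuse
(585,144,567): 144²+567² = 342225 = 585² → right
(12,21,29): 12²+21² = 585 < 841 = 29² → obtuse
(60,109,117): 60²+109² = 15481 > 13689 = 117² → acute
(584,440,384): 384²+440² = 341056 = 584² → right
2 of the 5 are right.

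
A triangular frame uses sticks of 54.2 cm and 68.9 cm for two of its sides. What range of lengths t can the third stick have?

14.7 < t < 123.1

By the triangle inequality, t must be less than 54.2 + 68.9 = 123.1 and greater than |54.2 − 68.9| = 14.7.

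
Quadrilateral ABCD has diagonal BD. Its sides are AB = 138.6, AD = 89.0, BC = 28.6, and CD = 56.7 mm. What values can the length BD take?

49.6 < BD < 85.3

From triangle ABD: |138.6 − 89.0| < BD < 138.6 + 89.0, i.e. 49.6 < BD < 227.6.
From triangle CBD: 28.1 < BD < 85.3.
Both must hold, so BD lies in the intersection.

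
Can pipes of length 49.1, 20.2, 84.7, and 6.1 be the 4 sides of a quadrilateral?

For a quadrilateral, each side must be shorter than the sum of the others.
Here the longest side is 84.7, but the remaining 3 sides sum to only 75.4.

No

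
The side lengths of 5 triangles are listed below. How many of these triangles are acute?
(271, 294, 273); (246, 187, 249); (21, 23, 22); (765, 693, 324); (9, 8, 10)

4

(271,294,273): 271²+273² = 147970 > 86436 = 294² → acute
(246,187,249): 187²+246² = 95485 > 62001 = 249² → acute
(21,23,22): 21²+22² = 925 > 529 = 23² → acute
(765,693,324): 324²+693² = 585225 = 765² → right
(9,8,10): 8²+9² = 145 > 100 = 10² → acute
4 of the 5 are acute.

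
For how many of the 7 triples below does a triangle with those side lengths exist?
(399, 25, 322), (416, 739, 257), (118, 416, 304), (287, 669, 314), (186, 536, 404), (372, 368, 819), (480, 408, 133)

3

(25,322,399): 25+322 ≤ 399 → not valid
(257,416,739): 257+416 ≤ 739 → not valid
(118,304,416): 118+304 > 416 → valid
(287,314,669): 287+314 ≤ 669 → not valid
(186,404,536): 186+404 > 536 → valid
(368,372,819): 368+372 ≤ 819 → not valid
(133,408,480): 133+408 > 480 → valid
3 of the 7 triples form a triangle.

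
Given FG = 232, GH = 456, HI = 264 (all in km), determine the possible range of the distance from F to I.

0 ≤ FI ≤ 952 km

The maximum is all hops collinear in one direction: 232 + 456 + 264 = 952.
The longest hop is 456; the others sum to 496. Since 456 ≤ 496, the path can fold back on itself completely, so the minimum distance is 0.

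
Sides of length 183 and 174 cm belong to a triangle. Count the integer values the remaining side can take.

347

The third side lies in the open interval (9, 357).
Integers from 10 to 356 inclusive: 356 − 10 + 1 = 347.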